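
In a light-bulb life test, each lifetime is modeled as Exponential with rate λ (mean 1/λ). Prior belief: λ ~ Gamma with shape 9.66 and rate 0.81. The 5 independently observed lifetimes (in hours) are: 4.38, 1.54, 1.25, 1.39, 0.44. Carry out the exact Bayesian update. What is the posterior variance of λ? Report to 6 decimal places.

With a Gamma(shape α, rate β) prior on the exponential rate λ, the posterior after n observations with total T = Σxᵢ is Gamma(α+n, β+T).
Sum of observations T = 9.00 hours; n = 5.
Posterior: Gamma(9.66+5, 0.81+9.00) = Gamma(14.66, 9.81).
Var = α/β² = 0.152334.

0.152334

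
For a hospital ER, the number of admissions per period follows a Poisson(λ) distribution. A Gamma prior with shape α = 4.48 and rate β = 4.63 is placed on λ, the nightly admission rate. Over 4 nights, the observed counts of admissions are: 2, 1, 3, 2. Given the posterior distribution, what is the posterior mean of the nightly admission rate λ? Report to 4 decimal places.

1.4461

With a Gamma(shape α, rate β) prior, the Poisson likelihood is conjugate: the posterior is Gamma(α + ΣXᵢ, β + n).
Sum of counts S = 8 over n = 4 nights.
Posterior: Gamma(α+S, β+n) = Gamma(4.48+8, 4.63+4) = Gamma(12.48, 8.63).
Posterior mean = α/β = 12.48/8.63 = 1.4461.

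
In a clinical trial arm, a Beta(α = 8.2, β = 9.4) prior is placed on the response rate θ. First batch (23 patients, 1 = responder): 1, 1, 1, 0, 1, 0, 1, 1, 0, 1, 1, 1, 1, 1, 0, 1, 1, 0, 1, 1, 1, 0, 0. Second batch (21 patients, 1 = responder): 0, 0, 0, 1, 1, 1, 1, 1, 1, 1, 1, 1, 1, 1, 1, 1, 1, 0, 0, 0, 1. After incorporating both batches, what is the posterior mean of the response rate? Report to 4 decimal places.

0.6364

The Beta prior is conjugate to a Binomial/Bernoulli likelihood; the update adds successes to α and failures to β.
After batch 1: Beta(8.2+16, 9.4+7) = Beta(24.2, 16.4).
After batch 2: Beta(24.2+15, 16.4+6) = Beta(39.2, 22.4).
Posterior mean = α/(α+β) = 39.2/61.6 = 0.6364.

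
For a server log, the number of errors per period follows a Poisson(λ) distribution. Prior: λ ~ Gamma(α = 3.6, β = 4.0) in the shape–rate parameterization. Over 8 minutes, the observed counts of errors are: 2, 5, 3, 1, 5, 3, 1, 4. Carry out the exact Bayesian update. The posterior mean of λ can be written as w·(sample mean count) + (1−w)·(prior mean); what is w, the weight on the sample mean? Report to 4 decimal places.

With a Gamma(shape α, rate β) prior, the Poisson likelihood is conjugate: the posterior is Gamma(α + ΣXᵢ, β + n).
Posterior mean = (α₀+S)/(β₀+n) = [n/(β₀+n)]·(S/n) + [β₀/(β₀+n)]·(α₀/β₀), so only n and β₀ enter the weight.
Weight on data w = n/(β₀+n) = 8/(4.0+8) = 8/12.0 = 0.6667.

0.6667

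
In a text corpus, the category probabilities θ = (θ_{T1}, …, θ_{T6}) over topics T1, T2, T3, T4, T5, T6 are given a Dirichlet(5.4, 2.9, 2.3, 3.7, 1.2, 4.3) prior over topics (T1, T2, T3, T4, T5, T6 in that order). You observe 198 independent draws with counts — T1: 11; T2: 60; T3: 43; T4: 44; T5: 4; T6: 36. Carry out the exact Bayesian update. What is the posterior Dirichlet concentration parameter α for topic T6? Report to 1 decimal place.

40.3

The Dirichlet prior is conjugate to the Multinomial likelihood: each posterior αⱼ = prior αⱼ + observed count nⱼ.
Posterior concentration: (16.4, 62.9, 45.3, 47.7, 5.2, 40.3), total = 217.8.
α_{T6} = 4.3 + 36 = 40.3.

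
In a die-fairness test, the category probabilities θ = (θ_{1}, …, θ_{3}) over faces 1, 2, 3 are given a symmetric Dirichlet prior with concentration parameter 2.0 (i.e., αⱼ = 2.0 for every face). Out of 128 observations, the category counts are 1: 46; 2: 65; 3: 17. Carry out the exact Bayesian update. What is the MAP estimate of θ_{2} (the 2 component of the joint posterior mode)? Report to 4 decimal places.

The Dirichlet prior is conjugate to the Multinomial likelihood: each posterior αⱼ = prior αⱼ + observed count nⱼ.
Posterior concentration: (48.0, 67.0, 19.0), total = 134.0.
Joint mode component: (α_{2}−1)/(Σα−K) = 66.0/131.0 = 0.5038.

0.5038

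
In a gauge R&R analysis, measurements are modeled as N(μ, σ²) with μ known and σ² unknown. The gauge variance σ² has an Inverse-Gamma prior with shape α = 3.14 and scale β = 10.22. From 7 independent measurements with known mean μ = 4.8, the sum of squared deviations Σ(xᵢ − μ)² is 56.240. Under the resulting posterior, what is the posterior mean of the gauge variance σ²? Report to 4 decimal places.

6.7979

With known mean μ and an Inverse-Gamma(α, β) prior on σ², the Normal likelihood is conjugate: posterior is Inv-Gamma(α + n/2, β + Σ(xᵢ−μ)²/2).
Posterior: Inv-Gamma(3.14 + 7/2, 10.22 + 56.240/2) = Inv-Gamma(6.64, 38.3400).
E[σ²|data] = β/(α−1) = 38.3400/5.64 = 6.7979.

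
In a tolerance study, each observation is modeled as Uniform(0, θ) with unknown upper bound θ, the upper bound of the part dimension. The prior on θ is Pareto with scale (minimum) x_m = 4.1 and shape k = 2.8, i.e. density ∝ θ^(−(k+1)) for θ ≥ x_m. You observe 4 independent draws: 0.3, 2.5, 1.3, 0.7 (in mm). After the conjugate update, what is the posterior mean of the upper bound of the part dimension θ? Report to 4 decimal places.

A Pareto(scale x_m, shape k) prior on the upper bound θ of Uniform(0, θ) is conjugate: posterior is Pareto(max(x_m, max xᵢ), k + n).
Sample maximum = 2.5; prior scale x_m = 4.1 → posterior scale = max = 4.1.
Posterior shape = 2.8 + 4 = 6.8.
E[θ|data] = k·x_m/(k−1) = 6.8·4.1/5.8 = 4.8069.

4.8069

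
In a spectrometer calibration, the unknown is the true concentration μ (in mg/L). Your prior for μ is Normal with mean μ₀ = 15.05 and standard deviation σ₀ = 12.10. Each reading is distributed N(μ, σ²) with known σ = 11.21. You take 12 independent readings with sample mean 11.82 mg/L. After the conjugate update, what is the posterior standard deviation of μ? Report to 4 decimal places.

3.1262

For Normal data with known variance σ², a Normal(μ₀, σ₀²) prior on μ is conjugate. Posterior precision = 1/σ₀² + n/σ²; posterior mean is the precision-weighted average of μ₀ and x̄.
σ₀² = 12.10² = 146.41, σ² = 11.21² = 125.6641; σ² + n·σ₀² = 125.6641 + 12·146.41 = 1882.5841.
Posterior precision = 1/σ₀² + n/σ² = 1/146.41 + 12/125.6641 = (σ² + n·σ₀²)/(σ₀²σ²) = 1882.5841/(146.41·125.6641); posterior variance σₙ² = σ₀²σ²/(σ² + n·σ₀²) = 146.41·125.6641/1882.5841 = 9.772993.
Posterior SD = √σₙ² = √(146.41·125.6641/1882.5841) = 3.1262.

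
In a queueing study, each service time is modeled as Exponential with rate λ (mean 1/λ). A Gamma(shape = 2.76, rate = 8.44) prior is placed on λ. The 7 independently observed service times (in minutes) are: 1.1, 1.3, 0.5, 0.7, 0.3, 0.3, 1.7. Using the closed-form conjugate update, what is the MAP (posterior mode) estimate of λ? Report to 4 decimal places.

With a Gamma(shape α, rate β) prior on the exponential rate λ, the posterior after n observations with total T = Σxᵢ is Gamma(α+n, β+T).
Sum of observations T = 5.9 minutes; n = 7.
Posterior: Gamma(2.76+7, 8.44+5.9) = Gamma(9.76, 14.34).
Mode = (α−1)/β = 0.6109.

0.6109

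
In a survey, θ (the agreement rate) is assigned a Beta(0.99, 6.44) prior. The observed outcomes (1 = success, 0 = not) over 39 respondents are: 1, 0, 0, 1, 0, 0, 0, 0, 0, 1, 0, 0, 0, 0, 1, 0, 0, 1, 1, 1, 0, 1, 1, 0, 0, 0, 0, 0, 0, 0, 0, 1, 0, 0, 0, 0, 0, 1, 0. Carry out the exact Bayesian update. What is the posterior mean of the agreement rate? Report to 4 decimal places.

0.2582

The Beta prior is conjugate to a Binomial/Bernoulli likelihood; the update adds successes to α and failures to β.
Posterior: Beta(α+k, β+n−k) = Beta(0.99+11, 6.44+28) = Beta(11.99, 34.44).
Posterior mean = α/(α+β) = 11.99/46.43 = 0.2582.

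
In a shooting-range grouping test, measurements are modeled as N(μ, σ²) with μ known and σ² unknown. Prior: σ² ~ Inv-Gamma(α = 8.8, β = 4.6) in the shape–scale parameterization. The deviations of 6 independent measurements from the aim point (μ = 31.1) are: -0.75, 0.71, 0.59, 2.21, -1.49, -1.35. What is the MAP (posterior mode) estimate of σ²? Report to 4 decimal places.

With known mean μ and an Inverse-Gamma(α, β) prior on σ², the Normal likelihood is conjugate: posterior is Inv-Gamma(α + n/2, β + Σ(xᵢ−μ)²/2).
Σ(xᵢ−μ)² = (-0.75)² + (0.71)² + (0.59)² + (2.21)² + (-1.49)² + (-1.35)² = 10.3414.
Posterior: Inv-Gamma(8.8 + 6/2, 4.6 + 10.3414/2) = Inv-Gamma(11.80, 9.77070).
Mode = β/(α+1) = 9.77070/12.80 = 0.7633.

0.7633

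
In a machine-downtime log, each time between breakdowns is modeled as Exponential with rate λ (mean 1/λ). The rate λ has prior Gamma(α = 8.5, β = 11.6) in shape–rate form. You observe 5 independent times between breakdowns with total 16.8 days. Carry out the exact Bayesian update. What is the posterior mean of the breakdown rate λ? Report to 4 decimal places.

With a Gamma(shape α, rate β) prior on the exponential rate λ, the posterior after n observations with total T = Σxᵢ is Gamma(α+n, β+T).
Posterior: Gamma(8.5+5, 11.6+16.8) = Gamma(13.5, 28.4).
Posterior mean of λ = α/β = 13.5/28.4 = 0.4754.

0.4754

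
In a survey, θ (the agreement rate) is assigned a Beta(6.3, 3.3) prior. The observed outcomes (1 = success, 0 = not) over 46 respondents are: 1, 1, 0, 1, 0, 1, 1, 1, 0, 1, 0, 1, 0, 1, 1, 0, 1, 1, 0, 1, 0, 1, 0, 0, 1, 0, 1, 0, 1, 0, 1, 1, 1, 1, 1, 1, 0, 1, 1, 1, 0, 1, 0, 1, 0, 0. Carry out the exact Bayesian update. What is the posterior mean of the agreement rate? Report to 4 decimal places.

0.6169

The Beta prior is conjugate to a Binomial/Bernoulli likelihood; the update adds successes to α and failures to β.
Posterior: Beta(α+k, β+n−k) = Beta(6.3+28, 3.3+18) = Beta(34.3, 21.3).
Posterior mean = α/(α+β) = 34.3/55.6 = 0.6169.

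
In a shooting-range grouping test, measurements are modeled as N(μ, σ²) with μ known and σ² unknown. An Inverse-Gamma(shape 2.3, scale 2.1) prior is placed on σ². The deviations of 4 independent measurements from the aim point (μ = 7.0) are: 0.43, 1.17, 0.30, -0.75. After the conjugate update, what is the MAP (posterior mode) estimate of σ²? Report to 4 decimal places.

0.6044

With known mean μ and an Inverse-Gamma(α, β) prior on σ², the Normal likelihood is conjugate: posterior is Inv-Gamma(α + n/2, β + Σ(xᵢ−μ)²/2).
Σ(xᵢ−μ)² = (0.43)² + (1.17)² + (0.30)² + (-0.75)² = 2.2063.
Posterior: Inv-Gamma(2.3 + 4/2, 2.1 + 2.2063/2) = Inv-Gamma(4.30, 3.20315).
Mode = β/(α+1) = 3.20315/5.30 = 0.6044.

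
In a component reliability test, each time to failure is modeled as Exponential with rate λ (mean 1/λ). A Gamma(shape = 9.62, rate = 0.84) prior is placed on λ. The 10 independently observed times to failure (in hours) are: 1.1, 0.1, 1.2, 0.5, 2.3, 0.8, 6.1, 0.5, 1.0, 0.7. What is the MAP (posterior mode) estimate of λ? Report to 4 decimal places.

With a Gamma(shape α, rate β) prior on the exponential rate λ, the posterior after n observations with total T = Σxᵢ is Gamma(α+n, β+T).
Sum of observations T = 14.3 hours; n = 10.
Posterior: Gamma(9.62+10, 0.84+14.3) = Gamma(19.62, 15.14).
Mode = (α−1)/β = 1.2299.

1.2299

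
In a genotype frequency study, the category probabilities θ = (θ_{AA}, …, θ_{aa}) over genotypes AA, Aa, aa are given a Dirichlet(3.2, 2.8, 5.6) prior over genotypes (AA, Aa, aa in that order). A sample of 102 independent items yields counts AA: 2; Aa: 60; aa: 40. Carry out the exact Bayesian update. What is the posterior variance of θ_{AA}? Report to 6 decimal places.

The Dirichlet prior is conjugate to the Multinomial likelihood: each posterior αⱼ = prior αⱼ + observed count nⱼ.
Posterior concentration: (5.2, 62.8, 45.6), total = 113.6.
Var[θ_j] = α_j(Σα−α_j)/((Σα)²(Σα+1)) = 5.2·108.4/(113.6²·114.6) = 0.000381.

0.000381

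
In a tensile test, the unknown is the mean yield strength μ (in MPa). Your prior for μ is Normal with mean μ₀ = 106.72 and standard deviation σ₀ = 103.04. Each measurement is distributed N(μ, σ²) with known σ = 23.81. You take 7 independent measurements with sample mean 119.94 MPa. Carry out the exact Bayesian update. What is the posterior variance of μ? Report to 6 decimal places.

80.374917

For Normal data with known variance σ², a Normal(μ₀, σ₀²) prior on μ is conjugate. Posterior precision = 1/σ₀² + n/σ²; posterior mean is the precision-weighted average of μ₀ and x̄.
σ₀² = 103.04² = 10617.2416, σ² = 23.81² = 566.9161; σ² + n·σ₀² = 566.9161 + 7·10617.2416 = 74887.6073.
Posterior precision = 1/σ₀² + n/σ² = 1/10617.2416 + 7/566.9161 = (σ² + n·σ₀²)/(σ₀²σ²) = 74887.6073/(10617.2416·566.9161); posterior variance σₙ² = σ₀²σ²/(σ² + n·σ₀²) = 10617.2416·566.9161/74887.6073 = 80.374917.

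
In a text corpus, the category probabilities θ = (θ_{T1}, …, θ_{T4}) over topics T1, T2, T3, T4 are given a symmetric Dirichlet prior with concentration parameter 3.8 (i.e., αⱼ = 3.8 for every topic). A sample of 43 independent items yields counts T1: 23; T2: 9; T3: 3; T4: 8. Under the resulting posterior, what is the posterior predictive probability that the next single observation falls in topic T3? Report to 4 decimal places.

The Dirichlet prior is conjugate to the Multinomial likelihood: each posterior αⱼ = prior αⱼ + observed count nⱼ.
Posterior concentration: (26.8, 12.8, 6.8, 11.8), total = 58.2.
P(next = T3 | data) = α_{T3}/Σα = 0.1168.

0.1168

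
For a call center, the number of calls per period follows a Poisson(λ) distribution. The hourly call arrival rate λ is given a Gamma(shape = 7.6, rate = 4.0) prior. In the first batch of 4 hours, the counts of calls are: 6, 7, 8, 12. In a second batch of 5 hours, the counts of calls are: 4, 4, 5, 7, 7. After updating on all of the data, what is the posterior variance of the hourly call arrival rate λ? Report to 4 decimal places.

0.4000

With a Gamma(shape α, rate β) prior, the Poisson likelihood is conjugate: the posterior is Gamma(α + ΣXᵢ, β + n).
Batch 1: sum of counts S = 33 over n = 4 hours.
After batch 1: Gamma(α+S, β+n) = Gamma(7.6+33, 4.0+4) = Gamma(40.6, 8.0).
Batch 2: sum of counts S = 27 over n = 5 hours.
After batch 2: Gamma(α+S, β+n) = Gamma(40.6+27, 8.0+5) = Gamma(67.6, 13.0).
Var = α/β² = 67.6/13.0² = 0.4000.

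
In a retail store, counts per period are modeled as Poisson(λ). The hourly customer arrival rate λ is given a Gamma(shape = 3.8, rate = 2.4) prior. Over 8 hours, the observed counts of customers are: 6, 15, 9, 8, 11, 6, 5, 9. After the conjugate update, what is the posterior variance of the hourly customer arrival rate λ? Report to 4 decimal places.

With a Gamma(shape α, rate β) prior, the Poisson likelihood is conjugate: the posterior is Gamma(α + ΣXᵢ, β + n).
Sum of counts S = 69 over n = 8 hours.
Posterior: Gamma(α+S, β+n) = Gamma(3.8+69, 2.4+8) = Gamma(72.8, 10.4).
Var = α/β² = 72.8/10.4² = 0.6731.

0.6731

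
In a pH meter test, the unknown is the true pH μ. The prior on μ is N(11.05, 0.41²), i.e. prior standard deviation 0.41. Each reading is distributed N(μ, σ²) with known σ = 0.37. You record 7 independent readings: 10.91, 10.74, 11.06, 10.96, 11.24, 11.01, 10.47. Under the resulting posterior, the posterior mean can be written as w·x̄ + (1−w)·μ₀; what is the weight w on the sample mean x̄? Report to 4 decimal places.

For Normal data with known variance σ², a Normal(μ₀, σ₀²) prior on μ is conjugate. Posterior precision = 1/σ₀² + n/σ²; posterior mean is the precision-weighted average of μ₀ and x̄.
σ₀² = 0.41² = 0.1681, σ² = 0.37² = 0.1369. Prior precision 1/σ₀² = 1/0.1681; data precision n/σ² = 7/0.1369.
w = (n/σ²)/(1/σ₀² + n/σ²) = n·σ₀²/(σ² + n·σ₀²) = 7·0.1681/(0.1369 + 7·0.1681) = 1.1767/1.3136 = 0.8958.

0.8958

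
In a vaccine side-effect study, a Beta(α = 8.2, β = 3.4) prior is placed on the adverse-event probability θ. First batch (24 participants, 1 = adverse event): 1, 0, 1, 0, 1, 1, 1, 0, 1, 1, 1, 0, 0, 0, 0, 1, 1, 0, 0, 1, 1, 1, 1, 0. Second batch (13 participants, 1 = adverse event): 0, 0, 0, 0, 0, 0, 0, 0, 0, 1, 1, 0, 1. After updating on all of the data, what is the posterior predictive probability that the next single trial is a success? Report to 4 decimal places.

0.5185

The Beta prior is conjugate to a Binomial/Bernoulli likelihood; the update adds successes to α and failures to β.
After batch 1: Beta(8.2+14, 3.4+10) = Beta(22.2, 13.4).
After batch 2: Beta(22.2+3, 13.4+10) = Beta(25.2, 23.4).
For a single future Bernoulli trial, P(success | data) = α/(α+β) = 0.5185.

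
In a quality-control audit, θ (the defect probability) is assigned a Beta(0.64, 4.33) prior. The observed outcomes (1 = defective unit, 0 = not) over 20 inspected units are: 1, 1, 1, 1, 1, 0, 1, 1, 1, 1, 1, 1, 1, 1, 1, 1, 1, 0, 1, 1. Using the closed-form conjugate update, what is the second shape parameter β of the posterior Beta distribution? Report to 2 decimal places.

The Beta prior is conjugate to a Binomial/Bernoulli likelihood; the update adds successes to α and failures to β.
Posterior: Beta(α+k, β+n−k) = Beta(0.64+18, 4.33+2) = Beta(18.64, 6.33).
Posterior β = 6.33.

6.33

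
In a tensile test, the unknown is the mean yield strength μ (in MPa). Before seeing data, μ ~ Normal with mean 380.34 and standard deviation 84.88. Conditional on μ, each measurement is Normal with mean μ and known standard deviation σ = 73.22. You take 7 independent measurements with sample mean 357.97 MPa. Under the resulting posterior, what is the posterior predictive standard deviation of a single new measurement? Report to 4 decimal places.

77.8040

For Normal data with known variance σ², a Normal(μ₀, σ₀²) prior on μ is conjugate. Posterior precision = 1/σ₀² + n/σ²; posterior mean is the precision-weighted average of μ₀ and x̄.
σ₀² = 84.88² = 7204.6144, σ² = 73.22² = 5361.1684; σ² + n·σ₀² = 5361.1684 + 7·7204.6144 = 55793.4692.
Posterior precision = 1/σ₀² + n/σ² = 1/7204.6144 + 7/5361.1684 = (σ² + n·σ₀²)/(σ₀²σ²) = 55793.4692/(7204.6144·5361.1684); posterior variance σₙ² = σ₀²σ²/(σ² + n·σ₀²) = 7204.6144·5361.1684/55793.4692 = 692.288033.
Predictive variance for one new observation = σₙ² + σ² = 7204.6144·5361.1684/55793.4692 + 5361.1684 = σ²·(σ₀² + 55793.4692)/55793.4692 = 5361.1684·62998.0836/55793.4692 = 6053.456433; SD = √(5361.1684·62998.0836/55793.4692) = 77.8040.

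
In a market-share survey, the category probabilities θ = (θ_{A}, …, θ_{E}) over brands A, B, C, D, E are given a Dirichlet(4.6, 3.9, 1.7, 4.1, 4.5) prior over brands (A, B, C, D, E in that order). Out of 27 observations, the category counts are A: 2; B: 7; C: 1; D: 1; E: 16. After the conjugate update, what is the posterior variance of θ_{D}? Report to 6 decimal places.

0.002114

The Dirichlet prior is conjugate to the Multinomial likelihood: each posterior αⱼ = prior αⱼ + observed count nⱼ.
Posterior concentration: (6.6, 10.9, 2.7, 5.1, 20.5), total = 45.8.
Var[θ_j] = α_j(Σα−α_j)/((Σα)²(Σα+1)) = 5.1·40.7/(45.8²·46.8) = 0.002114.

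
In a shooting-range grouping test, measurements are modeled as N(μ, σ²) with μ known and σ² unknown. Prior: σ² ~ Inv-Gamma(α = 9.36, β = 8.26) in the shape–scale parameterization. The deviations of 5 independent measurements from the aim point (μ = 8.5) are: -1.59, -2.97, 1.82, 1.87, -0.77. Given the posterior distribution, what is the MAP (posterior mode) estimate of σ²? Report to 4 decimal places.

With known mean μ and an Inverse-Gamma(α, β) prior on σ², the Normal likelihood is conjugate: posterior is Inv-Gamma(α + n/2, β + Σ(xᵢ−μ)²/2).
Σ(xᵢ−μ)² = (-1.59)² + (-2.97)² + (1.82)² + (1.87)² + (-0.77)² = 18.7512.
Posterior: Inv-Gamma(9.36 + 5/2, 8.26 + 18.7512/2) = Inv-Gamma(11.86, 17.63560).
Mode = β/(α+1) = 17.63560/12.86 = 1.3714.

1.3714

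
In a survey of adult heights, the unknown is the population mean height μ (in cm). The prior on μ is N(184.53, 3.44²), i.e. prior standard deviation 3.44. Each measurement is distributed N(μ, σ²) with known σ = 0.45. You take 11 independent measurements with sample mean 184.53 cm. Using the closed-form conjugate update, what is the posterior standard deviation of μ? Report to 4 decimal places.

For Normal data with known variance σ², a Normal(μ₀, σ₀²) prior on μ is conjugate. Posterior precision = 1/σ₀² + n/σ²; posterior mean is the precision-weighted average of μ₀ and x̄.
σ₀² = 3.44² = 11.8336, σ² = 0.45² = 0.2025; σ² + n·σ₀² = 0.2025 + 11·11.8336 = 130.3721.
Posterior precision = 1/σ₀² + n/σ² = 1/11.8336 + 11/0.2025 = (σ² + n·σ₀²)/(σ₀²σ²) = 130.3721/(11.8336·0.2025); posterior variance σₙ² = σ₀²σ²/(σ² + n·σ₀²) = 11.8336·0.2025/130.3721 = 0.018380.
Posterior SD = √σₙ² = √(11.8336·0.2025/130.3721) = 0.1356.

0.1356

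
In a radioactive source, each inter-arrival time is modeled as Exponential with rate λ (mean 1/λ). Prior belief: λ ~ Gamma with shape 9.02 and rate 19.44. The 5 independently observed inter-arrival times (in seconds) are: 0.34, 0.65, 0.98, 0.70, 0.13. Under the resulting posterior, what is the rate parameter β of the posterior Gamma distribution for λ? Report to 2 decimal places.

With a Gamma(shape α, rate β) prior on the exponential rate λ, the posterior after n observations with total T = Σxᵢ is Gamma(α+n, β+T).
Sum of observations T = 2.80 seconds; n = 5.
Posterior: Gamma(9.02+5, 19.44+2.80) = Gamma(14.02, 22.24).
Posterior β = 22.24.

22.24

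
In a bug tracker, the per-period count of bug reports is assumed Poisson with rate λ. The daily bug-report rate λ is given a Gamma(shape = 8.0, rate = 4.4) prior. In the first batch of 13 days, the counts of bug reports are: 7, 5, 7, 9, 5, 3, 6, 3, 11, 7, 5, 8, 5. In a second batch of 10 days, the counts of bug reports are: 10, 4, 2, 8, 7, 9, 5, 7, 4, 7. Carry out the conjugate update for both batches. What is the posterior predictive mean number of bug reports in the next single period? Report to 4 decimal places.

5.5474

With a Gamma(shape α, rate β) prior, the Poisson likelihood is conjugate: the posterior is Gamma(α + ΣXᵢ, β + n).
Batch 1: sum of counts S = 81 over n = 13 days.
After batch 1: Gamma(α+S, β+n) = Gamma(8.0+81, 4.4+13) = Gamma(89.0, 17.4).
Batch 2: sum of counts S = 63 over n = 10 days.
After batch 2: Gamma(α+S, β+n) = Gamma(89.0+63, 17.4+10) = Gamma(152.0, 27.4).
The predictive distribution for one future period is NegBinom with mean α/β = 5.5474.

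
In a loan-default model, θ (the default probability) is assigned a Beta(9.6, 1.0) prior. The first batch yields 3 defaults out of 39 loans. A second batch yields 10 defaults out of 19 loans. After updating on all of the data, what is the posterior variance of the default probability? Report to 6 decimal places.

0.003174

The Beta prior is conjugate to a Binomial/Bernoulli likelihood; the update adds successes to α and failures to β.
After batch 1: Beta(9.6+3, 1.0+36) = Beta(12.6, 37.0).
After batch 2: Beta(12.6+10, 37.0+9) = Beta(22.6, 46.0).
Var = αβ/((α+β)²(α+β+1)) = 22.6·46.0/(68.6²·69.6) = 0.003174.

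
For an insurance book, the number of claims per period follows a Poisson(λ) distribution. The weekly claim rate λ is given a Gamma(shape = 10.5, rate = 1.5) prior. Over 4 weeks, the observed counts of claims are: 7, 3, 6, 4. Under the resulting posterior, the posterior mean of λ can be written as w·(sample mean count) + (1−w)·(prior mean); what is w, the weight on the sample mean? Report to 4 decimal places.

With a Gamma(shape α, rate β) prior, the Poisson likelihood is conjugate: the posterior is Gamma(α + ΣXᵢ, β + n).
Posterior mean = (α₀+S)/(β₀+n) = [n/(β₀+n)]·(S/n) + [β₀/(β₀+n)]·(α₀/β₀), so only n and β₀ enter the weight.
Weight on data w = n/(β₀+n) = 4/(1.5+4) = 4/5.5 = 0.7273.

0.7273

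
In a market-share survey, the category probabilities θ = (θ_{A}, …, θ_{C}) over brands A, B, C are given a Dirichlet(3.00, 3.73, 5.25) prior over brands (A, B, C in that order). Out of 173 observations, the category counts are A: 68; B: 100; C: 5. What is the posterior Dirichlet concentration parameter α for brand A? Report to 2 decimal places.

71.00

The Dirichlet prior is conjugate to the Multinomial likelihood: each posterior αⱼ = prior αⱼ + observed count nⱼ.
Posterior concentration: (71.00, 103.73, 10.25), total = 184.98.
α_{A} = 3.00 + 68 = 71.00.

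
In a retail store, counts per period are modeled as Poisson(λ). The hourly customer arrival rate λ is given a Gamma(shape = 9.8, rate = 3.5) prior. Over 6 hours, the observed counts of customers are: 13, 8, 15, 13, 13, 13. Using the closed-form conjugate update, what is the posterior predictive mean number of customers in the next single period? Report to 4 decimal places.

8.9263

With a Gamma(shape α, rate β) prior, the Poisson likelihood is conjugate: the posterior is Gamma(α + ΣXᵢ, β + n).
Sum of counts S = 75 over n = 6 hours.
Posterior: Gamma(α+S, β+n) = Gamma(9.8+75, 3.5+6) = Gamma(84.8, 9.5).
The predictive distribution for one future period is NegBinom with mean α/β = 8.9263.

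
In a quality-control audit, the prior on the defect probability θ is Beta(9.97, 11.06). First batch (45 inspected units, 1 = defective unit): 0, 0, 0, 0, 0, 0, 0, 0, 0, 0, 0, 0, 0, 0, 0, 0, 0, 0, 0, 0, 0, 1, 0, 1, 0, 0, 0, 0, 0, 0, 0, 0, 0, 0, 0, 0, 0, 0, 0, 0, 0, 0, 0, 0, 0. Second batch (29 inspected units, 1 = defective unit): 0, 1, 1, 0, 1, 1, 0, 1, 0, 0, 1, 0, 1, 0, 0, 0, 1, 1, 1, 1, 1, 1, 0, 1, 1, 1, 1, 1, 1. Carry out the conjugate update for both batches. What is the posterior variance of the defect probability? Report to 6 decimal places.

The Beta prior is conjugate to a Binomial/Bernoulli likelihood; the update adds successes to α and failures to β.
After batch 1: Beta(9.97+2, 11.06+43) = Beta(11.97, 54.06).
After batch 2: Beta(11.97+19, 54.06+10) = Beta(30.97, 64.06).
Var = αβ/((α+β)²(α+β+1)) = 30.97·64.06/(95.03²·96.03) = 0.002288.

0.002288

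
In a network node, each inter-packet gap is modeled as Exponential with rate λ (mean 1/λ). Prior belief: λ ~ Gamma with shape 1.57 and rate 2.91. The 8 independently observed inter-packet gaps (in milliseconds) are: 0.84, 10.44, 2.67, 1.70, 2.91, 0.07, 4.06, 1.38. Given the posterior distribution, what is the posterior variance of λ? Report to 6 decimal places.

With a Gamma(shape α, rate β) prior on the exponential rate λ, the posterior after n observations with total T = Σxᵢ is Gamma(α+n, β+T).
Sum of observations T = 24.07 milliseconds; n = 8.
Posterior: Gamma(1.57+8, 2.91+24.07) = Gamma(9.57, 26.98).
Var = α/β² = 0.013147.

0.013147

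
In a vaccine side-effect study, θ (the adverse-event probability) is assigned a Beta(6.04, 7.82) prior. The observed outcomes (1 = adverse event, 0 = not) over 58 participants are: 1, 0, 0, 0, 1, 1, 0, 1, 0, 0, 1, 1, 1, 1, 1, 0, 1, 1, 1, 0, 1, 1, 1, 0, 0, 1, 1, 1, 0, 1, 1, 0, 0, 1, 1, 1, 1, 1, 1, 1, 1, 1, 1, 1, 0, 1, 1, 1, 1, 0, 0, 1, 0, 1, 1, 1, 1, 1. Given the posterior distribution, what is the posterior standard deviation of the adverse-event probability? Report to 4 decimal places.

0.0557

The Beta prior is conjugate to a Binomial/Bernoulli likelihood; the update adds successes to α and failures to β.
Posterior: Beta(α+k, β+n−k) = Beta(6.04+41, 7.82+17) = Beta(47.04, 24.82).
Var = αβ/((α+β)²(α+β+1)) = 47.04·24.82/(71.86²·72.86) = 0.00310317; SD = √0.00310317 = 0.0557.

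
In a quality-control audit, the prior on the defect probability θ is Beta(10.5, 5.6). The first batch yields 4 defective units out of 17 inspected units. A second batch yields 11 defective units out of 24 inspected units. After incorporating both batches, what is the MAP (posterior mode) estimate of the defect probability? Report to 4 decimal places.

0.4446

The Beta prior is conjugate to a Binomial/Bernoulli likelihood; the update adds successes to α and failures to β.
After batch 1: Beta(10.5+4, 5.6+13) = Beta(14.5, 18.6).
After batch 2: Beta(14.5+11, 18.6+13) = Beta(25.5, 31.6).
Mode of Beta(a,b) for a,b>1 is (a−1)/(a+b−2) = 24.5/55.1 = 0.4446.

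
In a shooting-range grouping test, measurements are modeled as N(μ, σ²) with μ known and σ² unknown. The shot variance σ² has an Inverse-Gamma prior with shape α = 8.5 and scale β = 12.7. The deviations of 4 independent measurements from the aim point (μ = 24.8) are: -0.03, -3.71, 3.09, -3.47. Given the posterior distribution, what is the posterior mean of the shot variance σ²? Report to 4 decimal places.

3.1976

With known mean μ and an Inverse-Gamma(α, β) prior on σ², the Normal likelihood is conjugate: posterior is Inv-Gamma(α + n/2, β + Σ(xᵢ−μ)²/2).
Σ(xᵢ−μ)² = (-0.03)² + (-3.71)² + (3.09)² + (-3.47)² = 35.3540.
Posterior: Inv-Gamma(8.5 + 4/2, 12.7 + 35.3540/2) = Inv-Gamma(10.50, 30.37700).
E[σ²|data] = β/(α−1) = 30.37700/9.50 = 3.1976.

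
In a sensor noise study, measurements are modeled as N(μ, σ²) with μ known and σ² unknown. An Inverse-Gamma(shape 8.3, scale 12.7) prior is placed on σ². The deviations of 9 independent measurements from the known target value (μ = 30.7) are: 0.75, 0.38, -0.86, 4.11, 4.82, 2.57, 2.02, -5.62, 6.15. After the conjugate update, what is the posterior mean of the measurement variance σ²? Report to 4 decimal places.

With known mean μ and an Inverse-Gamma(α, β) prior on σ², the Normal likelihood is conjugate: posterior is Inv-Gamma(α + n/2, β + Σ(xᵢ−μ)²/2).
Σ(xᵢ−μ)² = (0.75)² + (0.38)² + (-0.86)² + (4.11)² + (4.82)² + (2.57)² + (2.02)² + (-5.62)² + (6.15)² = 121.6632.
Posterior: Inv-Gamma(8.3 + 9/2, 12.7 + 121.6632/2) = Inv-Gamma(12.80, 73.53160).
E[σ²|data] = β/(α−1) = 73.53160/11.80 = 6.2315.

6.2315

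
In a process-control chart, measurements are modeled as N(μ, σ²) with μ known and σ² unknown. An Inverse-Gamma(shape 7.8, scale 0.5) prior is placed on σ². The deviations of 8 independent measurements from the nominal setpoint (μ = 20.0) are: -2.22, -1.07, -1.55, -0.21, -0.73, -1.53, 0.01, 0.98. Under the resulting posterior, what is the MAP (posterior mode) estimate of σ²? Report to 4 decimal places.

With known mean μ and an Inverse-Gamma(α, β) prior on σ², the Normal likelihood is conjugate: posterior is Inv-Gamma(α + n/2, β + Σ(xᵢ−μ)²/2).
Σ(xᵢ−μ)² = (-2.22)² + (-1.07)² + (-1.55)² + (-0.21)² + (-0.73)² + (-1.53)² + (0.01)² + (0.98)² = 12.3542.
Posterior: Inv-Gamma(7.8 + 8/2, 0.5 + 12.3542/2) = Inv-Gamma(11.80, 6.67710).
Mode = β/(α+1) = 6.67710/12.80 = 0.5216.

0.5216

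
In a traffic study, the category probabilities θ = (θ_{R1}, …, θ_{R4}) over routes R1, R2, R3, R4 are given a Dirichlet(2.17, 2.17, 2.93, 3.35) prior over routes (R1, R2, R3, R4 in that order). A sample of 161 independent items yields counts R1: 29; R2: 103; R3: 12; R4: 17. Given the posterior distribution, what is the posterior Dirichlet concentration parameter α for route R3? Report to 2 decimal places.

The Dirichlet prior is conjugate to the Multinomial likelihood: each posterior αⱼ = prior αⱼ + observed count nⱼ.
Posterior concentration: (31.17, 105.17, 14.93, 20.35), total = 171.62.
α_{R3} = 2.93 + 12 = 14.93.

14.93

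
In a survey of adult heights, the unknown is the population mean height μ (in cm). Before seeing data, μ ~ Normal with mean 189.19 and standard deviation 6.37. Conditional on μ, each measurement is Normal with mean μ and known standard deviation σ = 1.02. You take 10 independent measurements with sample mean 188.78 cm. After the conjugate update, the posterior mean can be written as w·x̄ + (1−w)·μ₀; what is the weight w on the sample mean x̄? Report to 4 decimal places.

0.9974

For Normal data with known variance σ², a Normal(μ₀, σ₀²) prior on μ is conjugate. Posterior precision = 1/σ₀² + n/σ²; posterior mean is the precision-weighted average of μ₀ and x̄.
σ₀² = 6.37² = 40.5769, σ² = 1.02² = 1.0404. Prior precision 1/σ₀² = 1/40.5769; data precision n/σ² = 10/1.0404.
w = (n/σ²)/(1/σ₀² + n/σ²) = n·σ₀²/(σ² + n·σ₀²) = 10·40.5769/(1.0404 + 10·40.5769) = 405.769/406.8094 = 0.9974.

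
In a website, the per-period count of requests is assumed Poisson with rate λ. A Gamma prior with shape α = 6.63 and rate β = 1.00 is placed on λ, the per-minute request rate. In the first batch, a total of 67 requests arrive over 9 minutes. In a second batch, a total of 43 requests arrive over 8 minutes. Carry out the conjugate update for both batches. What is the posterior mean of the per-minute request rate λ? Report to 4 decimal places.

6.4794

With a Gamma(shape α, rate β) prior, the Poisson likelihood is conjugate: the posterior is Gamma(α + ΣXᵢ, β + n).
After batch 1: Gamma(α+S, β+n) = Gamma(6.63+67, 1.00+9) = Gamma(73.63, 10.00).
After batch 2: Gamma(α+S, β+n) = Gamma(73.63+43, 10.00+8) = Gamma(116.63, 18.00).
Posterior mean = α/β = 116.63/18.00 = 6.4794.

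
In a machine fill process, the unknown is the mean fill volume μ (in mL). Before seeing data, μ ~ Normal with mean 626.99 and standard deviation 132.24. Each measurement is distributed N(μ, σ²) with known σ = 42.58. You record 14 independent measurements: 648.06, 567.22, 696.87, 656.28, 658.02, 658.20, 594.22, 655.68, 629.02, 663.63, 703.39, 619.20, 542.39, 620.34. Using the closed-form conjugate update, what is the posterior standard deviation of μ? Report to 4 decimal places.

For Normal data with known variance σ², a Normal(μ₀, σ₀²) prior on μ is conjugate. Posterior precision = 1/σ₀² + n/σ²; posterior mean is the precision-weighted average of μ₀ and x̄.
σ₀² = 132.24² = 17487.4176, σ² = 42.58² = 1813.0564; σ² + n·σ₀² = 1813.0564 + 14·17487.4176 = 246636.9028.
Posterior precision = 1/σ₀² + n/σ² = 1/17487.4176 + 14/1813.0564 = (σ² + n·σ₀²)/(σ₀²σ²) = 246636.9028/(17487.4176·1813.0564); posterior variance σₙ² = σ₀²σ²/(σ² + n·σ₀²) = 17487.4176·1813.0564/246636.9028 = 128.552029.
Posterior SD = √σₙ² = √(17487.4176·1813.0564/246636.9028) = 11.3381.

11.3381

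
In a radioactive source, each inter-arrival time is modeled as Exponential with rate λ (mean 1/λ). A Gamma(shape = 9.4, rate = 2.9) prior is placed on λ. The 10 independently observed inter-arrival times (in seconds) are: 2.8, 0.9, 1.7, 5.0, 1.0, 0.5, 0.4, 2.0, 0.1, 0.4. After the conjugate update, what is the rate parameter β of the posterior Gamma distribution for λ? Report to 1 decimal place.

With a Gamma(shape α, rate β) prior on the exponential rate λ, the posterior after n observations with total T = Σxᵢ is Gamma(α+n, β+T).
Sum of observations T = 14.8 seconds; n = 10.
Posterior: Gamma(9.4+10, 2.9+14.8) = Gamma(19.4, 17.7).
Posterior β = 17.7.

17.7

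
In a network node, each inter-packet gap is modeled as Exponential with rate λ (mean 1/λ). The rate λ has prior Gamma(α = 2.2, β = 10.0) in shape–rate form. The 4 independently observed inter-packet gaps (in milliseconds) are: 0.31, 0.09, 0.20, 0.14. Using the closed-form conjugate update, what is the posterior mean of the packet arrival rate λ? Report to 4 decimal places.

With a Gamma(shape α, rate β) prior on the exponential rate λ, the posterior after n observations with total T = Σxᵢ is Gamma(α+n, β+T).
Sum of observations T = 0.74 milliseconds; n = 4.
Posterior: Gamma(2.2+4, 10.0+0.74) = Gamma(6.2, 10.74).
Posterior mean of λ = α/β = 6.2/10.74 = 0.5773.

0.5773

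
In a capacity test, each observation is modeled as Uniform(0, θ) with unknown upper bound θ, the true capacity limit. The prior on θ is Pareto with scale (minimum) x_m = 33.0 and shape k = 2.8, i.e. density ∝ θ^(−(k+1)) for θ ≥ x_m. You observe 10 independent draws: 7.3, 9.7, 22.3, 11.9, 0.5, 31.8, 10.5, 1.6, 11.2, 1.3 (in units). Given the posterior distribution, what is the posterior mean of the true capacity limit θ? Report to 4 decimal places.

A Pareto(scale x_m, shape k) prior on the upper bound θ of Uniform(0, θ) is conjugate: posterior is Pareto(max(x_m, max xᵢ), k + n).
Sample maximum = 31.8; prior scale x_m = 33.0 → posterior scale = max = 33.0.
Posterior shape = 2.8 + 10 = 12.8.
E[θ|data] = k·x_m/(k−1) = 12.8·33.0/11.8 = 35.7966.

35.7966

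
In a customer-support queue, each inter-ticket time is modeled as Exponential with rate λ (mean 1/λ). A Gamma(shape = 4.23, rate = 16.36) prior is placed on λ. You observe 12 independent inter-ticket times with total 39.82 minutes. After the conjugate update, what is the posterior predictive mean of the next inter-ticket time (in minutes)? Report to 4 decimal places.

With a Gamma(shape α, rate β) prior on the exponential rate λ, the posterior after n observations with total T = Σxᵢ is Gamma(α+n, β+T).
Posterior: Gamma(4.23+12, 16.36+39.82) = Gamma(16.23, 56.18).
The predictive distribution for the next observation is Lomax; its mean is β/(α−1) = 56.18/15.23 = 3.6888.

3.6888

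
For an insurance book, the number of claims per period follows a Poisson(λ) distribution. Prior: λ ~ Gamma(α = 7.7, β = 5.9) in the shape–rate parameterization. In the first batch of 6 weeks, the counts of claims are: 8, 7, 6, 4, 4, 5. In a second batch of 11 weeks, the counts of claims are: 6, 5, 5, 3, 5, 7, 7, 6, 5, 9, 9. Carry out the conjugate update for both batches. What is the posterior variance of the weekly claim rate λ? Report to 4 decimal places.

With a Gamma(shape α, rate β) prior, the Poisson likelihood is conjugate: the posterior is Gamma(α + ΣXᵢ, β + n).
Batch 1: sum of counts S = 34 over n = 6 weeks.
After batch 1: Gamma(α+S, β+n) = Gamma(7.7+34, 5.9+6) = Gamma(41.7, 11.9).
Batch 2: sum of counts S = 67 over n = 11 weeks.
After batch 2: Gamma(α+S, β+n) = Gamma(41.7+67, 11.9+11) = Gamma(108.7, 22.9).
Var = α/β² = 108.7/22.9² = 0.2073.

0.2073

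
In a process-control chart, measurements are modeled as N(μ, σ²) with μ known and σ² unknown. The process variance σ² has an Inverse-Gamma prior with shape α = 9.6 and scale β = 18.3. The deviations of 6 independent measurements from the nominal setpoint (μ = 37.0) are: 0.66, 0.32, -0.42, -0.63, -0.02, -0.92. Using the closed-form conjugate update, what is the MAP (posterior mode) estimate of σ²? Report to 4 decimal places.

With known mean μ and an Inverse-Gamma(α, β) prior on σ², the Normal likelihood is conjugate: posterior is Inv-Gamma(α + n/2, β + Σ(xᵢ−μ)²/2).
Σ(xᵢ−μ)² = (0.66)² + (0.32)² + (-0.42)² + (-0.63)² + (-0.02)² + (-0.92)² = 1.9581.
Posterior: Inv-Gamma(9.6 + 6/2, 18.3 + 1.9581/2) = Inv-Gamma(12.60, 19.27905).
Mode = β/(α+1) = 19.27905/13.60 = 1.4176.

1.4176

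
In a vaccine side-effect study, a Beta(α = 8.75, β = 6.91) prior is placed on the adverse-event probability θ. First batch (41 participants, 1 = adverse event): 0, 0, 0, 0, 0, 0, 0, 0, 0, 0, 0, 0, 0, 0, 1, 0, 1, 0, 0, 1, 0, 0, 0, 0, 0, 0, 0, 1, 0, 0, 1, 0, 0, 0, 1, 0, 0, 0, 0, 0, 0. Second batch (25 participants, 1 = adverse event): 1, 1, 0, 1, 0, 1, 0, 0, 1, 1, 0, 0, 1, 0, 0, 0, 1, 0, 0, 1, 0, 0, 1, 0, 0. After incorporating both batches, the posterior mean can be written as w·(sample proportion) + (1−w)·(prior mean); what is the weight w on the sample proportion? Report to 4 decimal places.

0.8082

The Beta prior is conjugate to a Binomial/Bernoulli likelihood; the update adds successes to α and failures to β.
Total number of participants: n = 41 + 25 = 66.
Posterior mean = (α₀+k)/(α₀+β₀+n) = [n/(α₀+β₀+n)]·(k/n) + [(α₀+β₀)/(α₀+β₀+n)]·α₀/(α₀+β₀), so only n and the prior enter the weight.
The weight on the data is w = n/(α₀+β₀+n) = 66/(8.75+6.91+66) = 66/81.66 = 0.8082.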